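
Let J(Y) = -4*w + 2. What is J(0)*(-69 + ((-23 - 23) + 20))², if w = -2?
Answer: 90250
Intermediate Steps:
J(Y) = 10 (J(Y) = -4*(-2) + 2 = 8 + 2 = 10)
J(0)*(-69 + ((-23 - 23) + 20))² = 10*(-69 + ((-23 - 23) + 20))² = 10*(-69 + (-46 + 20))² = 10*(-69 - 26)² = 10*(-95)² = 10*9025 = 90250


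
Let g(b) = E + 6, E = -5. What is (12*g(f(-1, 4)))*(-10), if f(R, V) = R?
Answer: -120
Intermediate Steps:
g(b) = 1 (g(b) = -5 + 6 = 1)
(12*g(f(-1, 4)))*(-10) = (12*1)*(-10) = 12*(-10) = -120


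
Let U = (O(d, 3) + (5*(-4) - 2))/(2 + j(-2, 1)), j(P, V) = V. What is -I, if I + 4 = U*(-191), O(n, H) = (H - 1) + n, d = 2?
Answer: -1142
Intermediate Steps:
O(n, H) = -1 + H + n (O(n, H) = (-1 + H) + n = -1 + H + n)
U = -6 (U = ((-1 + 3 + 2) + (5*(-4) - 2))/(2 + 1) = (4 + (-20 - 2))/3 = (4 - 22)*(⅓) = -18*⅓ = -6)
I = 1142 (I = -4 - 6*(-191) = -4 + 1146 = 1142)
-I = -1*1142 = -1142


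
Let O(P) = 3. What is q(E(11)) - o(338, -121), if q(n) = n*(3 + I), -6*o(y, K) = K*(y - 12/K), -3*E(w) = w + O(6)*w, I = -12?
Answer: -20059/3 ≈ -6686.3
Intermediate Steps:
E(w) = -4*w/3 (E(w) = -(w + 3*w)/3 = -4*w/3)
o(y, K) = -K*(y - 12/K)/6
q(n) = -9*n (q(n) = n*(3 - 12) = n*(-9) = -9*n)
q(E(11)) - o(338, -121) = -(-12)*11 - (2 - ⅙*(-121)*338) = -9*(-44/3) - (2 + 20449/3) = 132 - 1*20455/3 = 132 - 20455/3 = -20059/3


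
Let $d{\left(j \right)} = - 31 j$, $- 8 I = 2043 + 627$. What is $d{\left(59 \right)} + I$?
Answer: $- \frac{8651}{4} \approx -2162.8$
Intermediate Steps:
$I = - \frac{1335}{4}$ ($I = - \frac{2043 + 627}{8} = \left(- \frac{1}{8}\right) 2670 = - \frac{1335}{4} \approx -333.75$)
$d{\left(59 \right)} + I = \left(-31\right) 59 - \frac{1335}{4} = -1829 - \frac{1335}{4} = - \frac{8651}{4}$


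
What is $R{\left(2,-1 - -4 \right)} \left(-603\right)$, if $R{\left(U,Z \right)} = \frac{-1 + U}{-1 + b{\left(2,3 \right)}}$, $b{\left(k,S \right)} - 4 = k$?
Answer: $- \frac{603}{5} \approx -120.6$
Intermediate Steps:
$b{\left(k,S \right)} = 4 + k$
$R{\left(U,Z \right)} = - \frac{1}{5} + \frac{U}{5}$ ($R{\left(U,Z \right)} = \frac{-1 + U}{-1 + \left(4 + 2\right)} = \frac{-1 + U}{-1 + 6} = \frac{-1 + U}{5} = \left(-1 + U\right) \frac{1}{5} = - \frac{1}{5} + \frac{U}{5}$)
$R{\left(2,-1 - -4 \right)} \left(-603\right) = \left(- \frac{1}{5} + \frac{1}{5} \cdot 2\right) \left(-603\right) = \left(- \frac{1}{5} + \frac{2}{5}\right) \left(-603\right) = \frac{1}{5} \left(-603\right) = - \frac{603}{5}$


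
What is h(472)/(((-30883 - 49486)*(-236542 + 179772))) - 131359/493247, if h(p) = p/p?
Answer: -599331759315423/2250463177478110 ≈ -0.26631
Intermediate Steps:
h(p) = 1
h(472)/(((-30883 - 49486)*(-236542 + 179772))) - 131359/493247 = 1/((-30883 - 49486)*(-236542 + 179772)) - 131359/493247 = 1/(-80369*(-56770)) - 131359*1/493247 = 1/4562548130 - 131359/493247 = -599331759315423/2250463177478110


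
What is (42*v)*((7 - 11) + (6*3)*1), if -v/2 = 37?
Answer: -43512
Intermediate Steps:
v = -74 (v = -2*37 = -74)
(42*v)*((7 - 11) + (6*3)*1) = (42*(-74))*((7 - 11) + (6*3)*1) = -3108*(-4 + 18*1) = -3108*(-4 + 18) = -3108*14 = -43512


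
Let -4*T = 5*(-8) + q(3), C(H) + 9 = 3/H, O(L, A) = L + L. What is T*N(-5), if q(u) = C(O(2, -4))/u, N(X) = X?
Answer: -855/16 ≈ -53.438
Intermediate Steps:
O(L, A) = 2*L
C(H) = -9 + 3/H
q(u) = -33/(4*u) (q(u) = (-9 + 3/((2*2)))/u = (-9 + 3/4)/u = -33/(4*u))
T = 171/16 (T = -(5*(-8) - 33/4/3)/4 = -(-40 - 33/4*1/3)/4 = -(-40 - 11/4)/4 = -1/4*(-171/4) = 171/16 ≈ 10.688)
T*N(-5) = (171/16)*(-5) = -855/16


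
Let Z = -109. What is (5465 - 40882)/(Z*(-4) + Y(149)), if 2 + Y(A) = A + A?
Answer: -35417/732 ≈ -48.384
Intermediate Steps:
Y(A) = -2 + 2*A (Y(A) = -2 + (A + A) = -2 + 2*A)
(5465 - 40882)/(Z*(-4) + Y(149)) = (5465 - 40882)/(-109*(-4) + (-2 + 2*149)) = -35417/(436 + (-2 + 298)) = -35417/(436 + 296) = -35417/732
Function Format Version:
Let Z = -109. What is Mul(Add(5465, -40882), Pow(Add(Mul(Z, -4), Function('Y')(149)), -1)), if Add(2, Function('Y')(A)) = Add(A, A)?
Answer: Rational(-35417, 732) ≈ -48.384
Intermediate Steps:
Function('Y')(A) = Add(-2, Mul(2, A)) (Function('Y')(A) = Add(-2, Add(A, A)) = Add(-2, Mul(2, A)))
Mul(Add(5465, -40882), Pow(Add(Mul(Z, -4), Function('Y')(149)), -1)) = Mul(Add(5465, -40882), Pow(Add(Mul(-109, -4), Add(-2, Mul(2, 149))), -1)) = Mul(-35417, Pow(Add(436, Add(-2, 298)), -1)) = Mul(-35417, Pow(Add(436, 296), -1)) = Mul(-35417, Pow(732, -1)) = Mul(-35417, Rational(1, 732)) = Rational(-35417, 732)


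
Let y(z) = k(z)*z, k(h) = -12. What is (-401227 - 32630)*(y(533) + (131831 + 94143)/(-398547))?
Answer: 368681929254734/132849 ≈ 2.7752e+9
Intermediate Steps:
y(z) = -12*z
(-401227 - 32630)*(y(533) + (131831 + 94143)/(-398547)) = (-401227 - 32630)*(-12*533 + (131831 + 94143)/(-398547)) = -433857*(-6396 + 225974*(-1/398547)) = -433857*(-6396 - 225974/398547) = -433857*(-2549332586/398547) = 368681929254734/132849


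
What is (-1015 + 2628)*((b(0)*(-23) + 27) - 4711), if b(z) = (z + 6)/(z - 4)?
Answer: -14999287/2 ≈ -7.4996e+6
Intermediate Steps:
b(z) = (6 + z)/(-4 + z)
(-1015 + 2628)*((b(0)*(-23) + 27) - 4711) = (-1015 + 2628)*((((6 + 0)/(-4 + 0))*(-23) + 27) - 4711) = 1613*(((6/(-4))*(-23) + 27) - 4711) = 1613*((-1/4*6*(-23) + 27) - 4711) = 1613*((-3/2*(-23) + 27) - 4711) = 1613*((69/2 + 27) - 4711) = 1613*(123/2 - 4711) = 1613*(-9299/2) = -14999287/2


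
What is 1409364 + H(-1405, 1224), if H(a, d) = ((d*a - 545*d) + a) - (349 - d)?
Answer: -977966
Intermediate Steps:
H(a, d) = -349 + a - 544*d + a*d (H(a, d) = ((a*d - 545*d) + a) + (-349 + d) = ((-545*d + a*d) + a) + (-349 + d) = (a - 545*d + a*d) + (-349 + d) = -349 + a - 544*d + a*d)
1409364 + H(-1405, 1224) = 1409364 + (-349 - 1405 - 544*1224 - 1405*1224) = 1409364 + (-349 - 1405 - 665856 - 1719720) = 1409364 - 2387330 = -977966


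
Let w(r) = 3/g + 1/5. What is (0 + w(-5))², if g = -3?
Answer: 16/25 ≈ 0.64000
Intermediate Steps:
w(r) = -⅘ (w(r) = 3/(-3) + 1/5 = 3*(-⅓) + 1*(⅕) = -1 + ⅕ = -⅘)
(0 + w(-5))² = (0 - ⅘)² = (-⅘)² = 16/25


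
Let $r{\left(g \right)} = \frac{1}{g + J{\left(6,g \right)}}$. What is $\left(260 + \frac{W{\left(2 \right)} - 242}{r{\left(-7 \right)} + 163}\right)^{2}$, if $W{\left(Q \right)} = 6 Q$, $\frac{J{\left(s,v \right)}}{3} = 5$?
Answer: $\frac{4555170064}{68121} \approx 66869.0$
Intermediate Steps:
$J{\left(s,v \right)} = 15$ ($J{\left(s,v \right)} = 3 \cdot 5 = 15$)
$r{\left(g \right)} = \frac{1}{15 + g}$ ($r{\left(g \right)} = \frac{1}{g + 15} = \frac{1}{15 + g}$)
$\left(260 + \frac{W{\left(2 \right)} - 242}{r{\left(-7 \right)} + 163}\right)^{2} = \left(260 + \frac{6 \cdot 2 - 242}{\frac{1}{15 - 7} + 163}\right)^{2} = \left(260 + \frac{12 - 242}{\frac{1}{8} + 163}\right)^{2} = \left(260 - \frac{230}{\frac{1}{8} + 163}\right)^{2} = \left(260 - \frac{230}{\frac{1305}{8}}\right)^{2} = \left(260 - \frac{368}{261}\right)^{2} = \left(\frac{67492}{261}\right)^{2} = \frac{4555170064}{68121}$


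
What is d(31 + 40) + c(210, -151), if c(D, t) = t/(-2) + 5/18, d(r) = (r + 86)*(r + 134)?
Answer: 290347/9 ≈ 32261.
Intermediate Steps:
d(r) = (86 + r)*(134 + r)
c(D, t) = 5/18 - t/2 (c(D, t) = t*(-½) + 5*(1/18) = -t/2 + 5/18 = 5/18 - t/2)
d(31 + 40) + c(210, -151) = (11524 + (31 + 40)² + 220*(31 + 40)) + (5/18 - ½*(-151)) = (11524 + 71² + 220*71) + (5/18 + 151/2) = (11524 + 5041 + 15620) + 682/9 = 32185 + 682/9 = 290347/9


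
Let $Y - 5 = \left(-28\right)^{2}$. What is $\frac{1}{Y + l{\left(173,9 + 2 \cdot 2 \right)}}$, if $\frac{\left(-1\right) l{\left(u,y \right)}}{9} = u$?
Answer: $- \frac{1}{768} \approx -0.0013021$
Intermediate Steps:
$Y = 789$ ($Y = 5 + \left(-28\right)^{2} = 5 + 784 = 789$)
$l{\left(u,y \right)} = - 9 u$
$\frac{1}{Y + l{\left(173,9 + 2 \cdot 2 \right)}} = \frac{1}{789 - 1557} = \frac{1}{-768} = - \frac{1}{768}$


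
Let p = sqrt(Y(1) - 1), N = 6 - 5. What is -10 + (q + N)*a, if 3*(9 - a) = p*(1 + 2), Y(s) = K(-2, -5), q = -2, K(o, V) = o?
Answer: -19 + I*sqrt(3) ≈ -19.0 + 1.732*I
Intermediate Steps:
Y(s) = -2
N = 1
p = I*sqrt(3) (p = sqrt(-2 - 1) = sqrt(-3) = I*sqrt(3) ≈ 1.732*I)
a = 9 - I*sqrt(3) (a = 9 - I*sqrt(3)*(1 + 2)/3 = 9 - I*sqrt(3)*3/3 = 9 - I*sqrt(3) ≈ 9.0 - 1.732*I)
-10 + (q + N)*a = -10 + (-2 + 1)*(9 - I*sqrt(3)) = -10 - (9 - I*sqrt(3)) = -10 + (-9 + I*sqrt(3)) = -19 + I*sqrt(3)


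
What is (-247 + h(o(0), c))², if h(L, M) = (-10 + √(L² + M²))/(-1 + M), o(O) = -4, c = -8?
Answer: 181387/3 + 17704*√5/81 ≈ 60951.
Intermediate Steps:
h(L, M) = (-10 + √(L² + M²))/(-1 + M)
(-247 + h(o(0), c))² = (-247 + (-10 + √((-4)² + (-8)²))/(-1 - 8))² = (-247 + (-10 + √(16 + 64))/(-9))² = (-247 - (-10 + √80)/9)² = (-247 - (-10 + 4*√5)/9)² = (-247 + (10/9 - 4*√5/9))² = (-2213/9 - 4*√5/9)²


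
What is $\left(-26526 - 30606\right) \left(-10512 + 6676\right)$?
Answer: $219158352$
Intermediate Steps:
$\left(-26526 - 30606\right) \left(-10512 + 6676\right) = \left(-26526 - 30606\right) \left(-3836\right) = \left(-57132\right) \left(-3836\right) = 219158352$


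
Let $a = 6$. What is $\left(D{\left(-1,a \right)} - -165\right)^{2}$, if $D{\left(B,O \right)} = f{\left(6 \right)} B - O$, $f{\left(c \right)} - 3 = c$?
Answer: $22500$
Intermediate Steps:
$f{\left(c \right)} = 3 + c$
$D{\left(B,O \right)} = - O + 9 B$ ($D{\left(B,O \right)} = \left(3 + 6\right) B - O = 9 B - O = - O + 9 B$)
$\left(D{\left(-1,a \right)} - -165\right)^{2} = \left(\left(\left(-1\right) 6 + 9 \left(-1\right)\right) - -165\right)^{2} = \left(\left(-6 - 9\right) + \left(-71 + 236\right)\right)^{2} = \left(-15 + 165\right)^{2} = 150^{2} = 22500$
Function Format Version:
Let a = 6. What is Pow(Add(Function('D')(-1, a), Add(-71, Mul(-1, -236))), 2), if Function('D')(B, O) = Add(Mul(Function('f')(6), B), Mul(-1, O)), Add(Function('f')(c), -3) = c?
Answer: 22500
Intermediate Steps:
Function('f')(c) = Add(3, c)
Function('D')(B, O) = Add(Mul(-1, O), Mul(9, B)) (Function('D')(B, O) = Add(Mul(Add(3, 6), B), Mul(-1, O)) = Add(Mul(9, B), Mul(-1, O)) = Add(Mul(-1, O), Mul(9, B)))
Pow(Add(Function('D')(-1, a), Add(-71, Mul(-1, -236))), 2) = Pow(Add(Add(Mul(-1, 6), Mul(9, -1)), Add(-71, Mul(-1, -236))), 2) = Pow(Add(Add(-6, -9), Add(-71, 236)), 2) = Pow(Add(-15, 165), 2) = Pow(150, 2) = 22500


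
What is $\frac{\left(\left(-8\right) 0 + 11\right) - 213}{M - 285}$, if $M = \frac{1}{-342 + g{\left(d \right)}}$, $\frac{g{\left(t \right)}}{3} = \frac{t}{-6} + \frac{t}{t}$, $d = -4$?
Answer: $\frac{34037}{48023} \approx 0.70876$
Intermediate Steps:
$g{\left(t \right)} = 3 - \frac{t}{2}$ ($g{\left(t \right)} = 3 \left(\frac{t}{-6} + \frac{t}{t}\right) = 3 \left(t \left(- \frac{1}{6}\right) + 1\right) = 3 \left(- \frac{t}{6} + 1\right) = 3 \left(1 - \frac{t}{6}\right) = 3 - \frac{t}{2}$)
$M = - \frac{1}{337}$ ($M = \frac{1}{-342 + \left(3 - -2\right)} = \frac{1}{-342 + \left(3 + 2\right)} = \frac{1}{-342 + 5} = \frac{1}{-337} = - \frac{1}{337} \approx -0.0029674$)
$\frac{\left(\left(-8\right) 0 + 11\right) - 213}{M - 285} = \frac{\left(\left(-8\right) 0 + 11\right) - 213}{- \frac{1}{337} - 285} = \frac{\left(0 + 11\right) - 213}{- \frac{1}{337} - 285} = \frac{11 - 213}{- \frac{1}{337} - 285} = - \frac{202}{- \frac{96046}{337}} = \left(-202\right) \left(- \frac{337}{96046}\right) = \frac{34037}{48023}$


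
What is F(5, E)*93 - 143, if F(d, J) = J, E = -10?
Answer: -1073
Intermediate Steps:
F(5, E)*93 - 143 = -10*93 - 143 = -930 - 143 = -1073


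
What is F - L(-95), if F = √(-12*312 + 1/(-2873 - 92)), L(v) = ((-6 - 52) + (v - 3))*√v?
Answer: I*(√32914349365 + 462540*√95)/2965 ≈ 1581.7*I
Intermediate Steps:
L(v) = √v*(-61 + v) (L(v) = (-58 + (-3 + v))*√v = (-61 + v)*√v = √v*(-61 + v))
F = I*√32914349365/2965 (F = √(-3744 + 1/(-2965)) = √(-3744 - 1/2965) = √(-11100961/2965) = I*√32914349365/2965 ≈ 61.188*I)
F - L(-95) = I*√32914349365/2965 - √(-95)*(-61 - 95) = I*√32914349365/2965 - I*√95*(-156) = I*√32914349365/2965 - (-156)*I*√95 = I*√32914349365/2965 + 156*I*√95 = 156*I*√95 + I*√32914349365/2965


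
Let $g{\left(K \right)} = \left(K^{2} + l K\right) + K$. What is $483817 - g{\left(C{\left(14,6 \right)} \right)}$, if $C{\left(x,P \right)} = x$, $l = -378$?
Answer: $488899$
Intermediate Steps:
$g{\left(K \right)} = K^{2} - 377 K$ ($g{\left(K \right)} = \left(K^{2} - 378 K\right) + K = K^{2} - 377 K$)
$483817 - g{\left(C{\left(14,6 \right)} \right)} = 483817 - 14 \left(-377 + 14\right) = 483817 - 14 \left(-363\right) = 483817 - -5082 = 483817 + 5082 = 488899$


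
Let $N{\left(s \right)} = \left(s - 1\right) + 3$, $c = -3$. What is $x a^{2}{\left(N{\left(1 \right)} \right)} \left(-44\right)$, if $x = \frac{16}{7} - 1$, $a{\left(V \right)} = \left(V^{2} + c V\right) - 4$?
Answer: $- \frac{6336}{7} \approx -905.14$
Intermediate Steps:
$N{\left(s \right)} = 2 + s$ ($N{\left(s \right)} = \left(-1 + s\right) + 3 = 2 + s$)
$a{\left(V \right)} = -4 + V^{2} - 3 V$ ($a{\left(V \right)} = \left(V^{2} - 3 V\right) - 4 = -4 + V^{2} - 3 V$)
$x = \frac{9}{7}$ ($x = 16 \cdot \frac{1}{7} - 1 = \frac{16}{7} - 1 = \frac{9}{7} \approx 1.2857$)
$x a^{2}{\left(N{\left(1 \right)} \right)} \left(-44\right) = \frac{9 \left(-4 + \left(2 + 1\right)^{2} - 3 \left(2 + 1\right)\right)^{2}}{7} \left(-44\right) = \frac{9 \left(-4 + 3^{2} - 9\right)^{2}}{7} \left(-44\right) = \frac{9 \left(-4 + 9 - 9\right)^{2}}{7} \left(-44\right) = \frac{9 \left(-4\right)^{2}}{7} \left(-44\right) = \frac{9}{7} \cdot 16 \left(-44\right) = \frac{144}{7} \left(-44\right) = - \frac{6336}{7}$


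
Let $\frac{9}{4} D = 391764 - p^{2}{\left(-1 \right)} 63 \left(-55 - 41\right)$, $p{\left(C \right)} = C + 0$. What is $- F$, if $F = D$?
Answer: $- \frac{530416}{3} \approx -1.7681 \cdot 10^{5}$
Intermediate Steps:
$p{\left(C \right)} = C$
$D = \frac{530416}{3}$ ($D = \frac{4 \left(391764 - \left(-1\right)^{2} \cdot 63 \left(-55 - 41\right)\right)}{9} = \frac{4 \left(391764 - 1 \cdot 63 \left(-96\right)\right)}{9} = \frac{4 \left(391764 - 1 \left(-6048\right)\right)}{9} = \frac{4 \left(391764 - -6048\right)}{9} = \frac{4 \left(391764 + 6048\right)}{9} = \frac{4}{9} \cdot 397812 = \frac{530416}{3} \approx 1.7681 \cdot 10^{5}$)
$F = \frac{530416}{3} \approx 1.7681 \cdot 10^{5}$
$- F = \left(-1\right) \frac{530416}{3} = - \frac{530416}{3}$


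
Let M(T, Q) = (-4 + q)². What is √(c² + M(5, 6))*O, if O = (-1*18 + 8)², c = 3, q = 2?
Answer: 100*√13 ≈ 360.56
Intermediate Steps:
M(T, Q) = 4 (M(T, Q) = (-4 + 2)² = (-2)² = 4)
O = 100 (O = (-18 + 8)² = (-10)² = 100)
√(c² + M(5, 6))*O = √(3² + 4)*100 = √(9 + 4)*100 = √13*100 = 100*√13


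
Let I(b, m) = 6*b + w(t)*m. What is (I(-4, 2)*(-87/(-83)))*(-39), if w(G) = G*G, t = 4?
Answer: -27144/83 ≈ -327.04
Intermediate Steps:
w(G) = G**2
I(b, m) = 6*b + 16*m (I(b, m) = 6*b + 4**2*m = 6*b + 16*m)
(I(-4, 2)*(-87/(-83)))*(-39) = ((6*(-4) + 16*2)*(-87/(-83)))*(-39) = ((-24 + 32)*(-87*(-1/83)))*(-39) = (8*(87/83))*(-39) = (696/83)*(-39) = -27144/83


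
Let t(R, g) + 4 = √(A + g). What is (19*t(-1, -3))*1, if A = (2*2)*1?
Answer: -57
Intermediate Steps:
A = 4 (A = 4*1 = 4)
t(R, g) = -4 + √(4 + g)
(19*t(-1, -3))*1 = (19*(-4 + √(4 - 3)))*1 = (19*(-4 + √1))*1 = (19*(-4 + 1))*1 = (19*(-3))*1 = -57*1 = -57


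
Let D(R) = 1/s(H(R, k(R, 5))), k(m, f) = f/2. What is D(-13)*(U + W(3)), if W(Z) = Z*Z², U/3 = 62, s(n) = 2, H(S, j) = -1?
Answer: 213/2 ≈ 106.50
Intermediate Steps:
k(m, f) = f/2 (k(m, f) = f*(½) = f/2)
D(R) = ½ (D(R) = 1/2 = ½)
U = 186 (U = 3*62 = 186)
W(Z) = Z³
D(-13)*(U + W(3)) = (186 + 3³)/2 = (186 + 27)/2 = (½)*213 = 213/2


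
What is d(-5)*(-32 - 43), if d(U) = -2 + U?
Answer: 525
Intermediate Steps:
d(-5)*(-32 - 43) = (-2 - 5)*(-32 - 43) = -7*(-75) = 525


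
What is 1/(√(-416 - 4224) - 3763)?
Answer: -3763/14164809 - 4*I*√290/14164809 ≈ -0.00026566 - 4.8089e-6*I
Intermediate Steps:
1/(√(-416 - 4224) - 3763) = 1/(√(-4640) - 3763) = 1/(4*I*√290 - 3763) = 1/(-3763 + 4*I*√290)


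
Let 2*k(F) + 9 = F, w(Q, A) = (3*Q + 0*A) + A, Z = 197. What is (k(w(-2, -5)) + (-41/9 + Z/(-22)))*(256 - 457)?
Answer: 311885/66 ≈ 4725.5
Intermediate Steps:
w(Q, A) = A + 3*Q (w(Q, A) = (3*Q + 0) + A = 3*Q + A = A + 3*Q)
k(F) = -9/2 + F/2
(k(w(-2, -5)) + (-41/9 + Z/(-22)))*(256 - 457) = ((-9/2 + (-5 + 3*(-2))/2) + (-41/9 + 197/(-22)))*(256 - 457) = ((-9/2 + (-5 - 6)/2) + (-41*⅑ + 197*(-1/22)))*(-201) = ((-9/2 + (½)*(-11)) + (-41/9 - 197/22))*(-201) = ((-9/2 - 11/2) - 2675/198)*(-201) = (-10 - 2675/198)*(-201) = -4655/198*(-201) = 311885/66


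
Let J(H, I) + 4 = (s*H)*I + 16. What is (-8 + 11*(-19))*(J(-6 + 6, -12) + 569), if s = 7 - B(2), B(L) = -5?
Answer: -126077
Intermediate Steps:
s = 12 (s = 7 - 1*(-5) = 7 + 5 = 12)
J(H, I) = 12 + 12*H*I (J(H, I) = -4 + ((12*H)*I + 16) = -4 + (12*H*I + 16) = -4 + (16 + 12*H*I) = 12 + 12*H*I)
(-8 + 11*(-19))*(J(-6 + 6, -12) + 569) = (-8 + 11*(-19))*((12 + 12*(-6 + 6)*(-12)) + 569) = (-8 - 209)*((12 + 12*0*(-12)) + 569) = -217*((12 + 0) + 569) = -217*(12 + 569) = -217*581 = -126077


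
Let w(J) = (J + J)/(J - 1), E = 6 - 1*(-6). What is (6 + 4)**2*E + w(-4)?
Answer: 6008/5 ≈ 1201.6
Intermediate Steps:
E = 12 (E = 6 + 6 = 12)
w(J) = 2*J/(-1 + J) (w(J) = (2*J)/(-1 + J) = 2*J/(-1 + J))
(6 + 4)**2*E + w(-4) = (6 + 4)**2*12 + 2*(-4)/(-1 - 4) = 10**2*12 + 2*(-4)/(-5) = 100*12 + 2*(-4)*(-1/5) = 1200 + 8/5 = 6008/5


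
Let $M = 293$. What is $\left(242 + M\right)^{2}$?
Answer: $286225$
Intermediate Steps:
$\left(242 + M\right)^{2} = \left(242 + 293\right)^{2} = 535^{2} = 286225$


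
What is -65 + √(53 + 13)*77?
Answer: -65 + 77*√66 ≈ 560.55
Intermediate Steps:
-65 + √(53 + 13)*77 = -65 + √66*77 = -65 + 77*√66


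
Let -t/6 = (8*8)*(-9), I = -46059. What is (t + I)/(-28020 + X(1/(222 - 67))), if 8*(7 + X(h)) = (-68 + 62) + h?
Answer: 17609240/11584803 ≈ 1.5200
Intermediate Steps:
t = 3456 (t = -6*8*8*(-9) = -384*(-9) = -6*(-576) = 3456)
X(h) = -31/4 + h/8 (X(h) = -7 + ((-68 + 62) + h)/8 = -7 + (-6 + h)/8 = -7 + (-¾ + h/8) = -31/4 + h/8)
(t + I)/(-28020 + X(1/(222 - 67))) = (3456 - 46059)/(-28020 + (-31/4 + 1/(8*(222 - 67)))) = -42603/(-28020 + (-31/4 + (⅛)/155)) = -42603/(-28020 + (-31/4 + (⅛)*(1/155))) = -42603/(-28020 + (-31/4 + 1/1240)) = -42603/(-28020 - 9609/1240) = -42603/(-34754409/1240) = -42603*(-1240/34754409) = 17609240/11584803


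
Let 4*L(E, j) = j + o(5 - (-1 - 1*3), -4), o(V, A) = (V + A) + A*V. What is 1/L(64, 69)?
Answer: 2/19 ≈ 0.10526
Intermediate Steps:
o(V, A) = A + V + A*V (o(V, A) = (A + V) + A*V = A + V + A*V)
L(E, j) = -31/4 + j/4 (L(E, j) = (j + (-4 + (5 - (-1 - 1*3)) - 4*(5 - (-1 - 1*3))))/4 = (j + (-4 + (5 - (-1 - 3)) - 4*(5 - (-1 - 3))))/4 = (j + (-4 + (5 - 1*(-4)) - 4*(5 - 1*(-4))))/4 = (j + (-4 + (5 + 4) - 4*(5 + 4)))/4 = (j + (-4 + 9 - 4*9))/4 = (j + (-4 + 9 - 36))/4 = (j - 31)/4 = (-31 + j)/4 = -31/4 + j/4)
1/L(64, 69) = 1/(-31/4 + (1/4)*69) = 1/(-31/4 + 69/4) = 1/(19/2) = 2/19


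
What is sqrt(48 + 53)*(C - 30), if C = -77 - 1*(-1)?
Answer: -106*sqrt(101) ≈ -1065.3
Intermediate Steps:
C = -76 (C = -77 + 1 = -76)
sqrt(48 + 53)*(C - 30) = sqrt(48 + 53)*(-76 - 30) = sqrt(101)*(-106) = -106*sqrt(101)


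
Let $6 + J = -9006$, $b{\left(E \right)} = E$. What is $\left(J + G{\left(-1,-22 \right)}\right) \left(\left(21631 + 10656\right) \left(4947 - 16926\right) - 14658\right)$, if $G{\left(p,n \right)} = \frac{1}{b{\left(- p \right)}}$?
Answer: $3485280265941$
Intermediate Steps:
$J = -9012$ ($J = -6 - 9006 = -9012$)
$G{\left(p,n \right)} = - \frac{1}{p}$ ($G{\left(p,n \right)} = \frac{1}{\left(-1\right) p} = - \frac{1}{p}$)
$\left(J + G{\left(-1,-22 \right)}\right) \left(\left(21631 + 10656\right) \left(4947 - 16926\right) - 14658\right) = \left(-9012 - \frac{1}{-1}\right) \left(\left(21631 + 10656\right) \left(4947 - 16926\right) - 14658\right) = \left(-9012 - -1\right) \left(32287 \left(-11979\right) - 14658\right) = \left(-9012 + 1\right) \left(-386765973 - 14658\right) = \left(-9011\right) \left(-386780631\right) = 3485280265941$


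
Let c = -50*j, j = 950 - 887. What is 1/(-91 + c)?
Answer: -1/3241 ≈ -0.00030855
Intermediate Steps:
j = 63
c = -3150 (c = -50*63 = -3150)
1/(-91 + c) = 1/(-91 - 3150) = 1/(-3241) = -1/3241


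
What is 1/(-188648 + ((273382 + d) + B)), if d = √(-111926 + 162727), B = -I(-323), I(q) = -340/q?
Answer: 30588594/2591843386315 - 361*√50801/2591843386315 ≈ 1.1770e-5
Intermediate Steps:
B = -20/19 (B = -(-340)/(-323) = -(-340)*(-1)/323 = -1*20/19 = -20/19 ≈ -1.0526)
d = √50801 ≈ 225.39
1/(-188648 + ((273382 + d) + B)) = 1/(-188648 + ((273382 + √50801) - 20/19)) = 1/(-188648 + (5194238/19 + √50801)) = 1/(1609926/19 + √50801)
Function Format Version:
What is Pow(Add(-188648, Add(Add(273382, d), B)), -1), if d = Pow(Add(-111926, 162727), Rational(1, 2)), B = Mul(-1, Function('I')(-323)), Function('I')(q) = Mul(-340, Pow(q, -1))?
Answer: Add(Rational(30588594, 2591843386315), Mul(Rational(-361, 2591843386315), Pow(50801, Rational(1, 2)))) ≈ 1.1770e-5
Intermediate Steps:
B = Rational(-20, 19) (B = Mul(-1, Mul(-340, Pow(-323, -1))) = Mul(-1, Mul(-340, Rational(-1, 323))) = Mul(-1, Rational(20, 19)) = Rational(-20, 19) ≈ -1.0526)
d = Pow(50801, Rational(1, 2)) ≈ 225.39
Pow(Add(-188648, Add(Add(273382, d), B)), -1) = Pow(Add(-188648, Add(Add(273382, Pow(50801, Rational(1, 2))), Rational(-20, 19))), -1) = Pow(Add(-188648, Add(Rational(5194238, 19), Pow(50801, Rational(1, 2)))), -1) = Pow(Add(Rational(1609926, 19), Pow(50801, Rational(1, 2))), -1)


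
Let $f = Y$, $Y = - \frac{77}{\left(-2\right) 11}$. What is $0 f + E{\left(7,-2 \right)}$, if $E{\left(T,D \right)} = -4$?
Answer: $-4$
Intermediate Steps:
$Y = \frac{7}{2}$ ($Y = - \frac{77}{-22} = \left(-77\right) \left(- \frac{1}{22}\right) = \frac{7}{2} \approx 3.5$)
$f = \frac{7}{2} \approx 3.5$
$0 f + E{\left(7,-2 \right)} = 0 \cdot \frac{7}{2} - 4 = 0 - 4 = -4$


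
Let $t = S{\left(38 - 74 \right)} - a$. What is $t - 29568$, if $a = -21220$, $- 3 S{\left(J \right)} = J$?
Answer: $-8336$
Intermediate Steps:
$S{\left(J \right)} = - \frac{J}{3}$
$t = 21232$ ($t = - \frac{38 - 74}{3} - -21220 = - \frac{38 - 74}{3} + 21220 = \left(- \frac{1}{3}\right) \left(-36\right) + 21220 = 12 + 21220 = 21232$)
$t - 29568 = 21232 - 29568 = -8336$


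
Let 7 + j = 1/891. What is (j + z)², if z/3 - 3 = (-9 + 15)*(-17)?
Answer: 73366764769/793881 ≈ 92415.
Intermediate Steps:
j = -6236/891 (j = -7 + 1/891 = -6236/891 ≈ -6.9989)
z = -297 (z = 9 + 3*((-9 + 15)*(-17)) = 9 + 3*(6*(-17)) = 9 + 3*(-102) = 9 - 306 = -297)
(j + z)² = (-6236/891 - 297)² = (-270863/891)² = 73366764769/793881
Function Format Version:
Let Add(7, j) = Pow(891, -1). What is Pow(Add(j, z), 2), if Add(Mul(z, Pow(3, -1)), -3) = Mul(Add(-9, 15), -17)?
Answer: Rational(73366764769, 793881) ≈ 92415.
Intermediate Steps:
j = Rational(-6236, 891) (j = Add(-7, Pow(891, -1)) = Add(-7, Rational(1, 891)) = Rational(-6236, 891) ≈ -6.9989)
z = -297 (z = Add(9, Mul(3, Mul(Add(-9, 15), -17))) = Add(9, Mul(3, Mul(6, -17))) = Add(9, Mul(3, -102)) = Add(9, -306) = -297)
Pow(Add(j, z), 2) = Pow(Add(Rational(-6236, 891), -297), 2) = Pow(Rational(-270863, 891), 2) = Rational(73366764769, 793881)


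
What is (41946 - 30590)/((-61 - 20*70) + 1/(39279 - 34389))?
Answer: -55530840/7144289 ≈ -7.7728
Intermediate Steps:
(41946 - 30590)/((-61 - 20*70) + 1/(39279 - 34389)) = 11356/((-61 - 1400) + 1/4890) = 11356/(-1461 + 1/4890) = 11356/(-7144289/4890) = 11356*(-4890/7144289) = -55530840/7144289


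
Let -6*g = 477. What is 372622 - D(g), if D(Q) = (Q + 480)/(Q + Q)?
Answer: 39498199/106 ≈ 3.7262e+5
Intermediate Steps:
g = -159/2 (g = -⅙*477 = -159/2 ≈ -79.500)
D(Q) = (480 + Q)/(2*Q) (D(Q) = (480 + Q)/((2*Q)) = (480 + Q)*(1/(2*Q)) = (480 + Q)/(2*Q))
372622 - D(g) = 372622 - (480 - 159/2)/(2*(-159/2)) = 372622 - (-2)*801/(2*159*2) = 372622 - 1*(-267/106) = 372622 + 267/106 = 39498199/106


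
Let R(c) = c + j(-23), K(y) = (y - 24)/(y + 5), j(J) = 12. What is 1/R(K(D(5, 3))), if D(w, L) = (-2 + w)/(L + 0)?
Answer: 6/49 ≈ 0.12245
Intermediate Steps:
D(w, L) = (-2 + w)/L
K(y) = (-24 + y)/(5 + y)
R(c) = 12 + c (R(c) = c + 12 = 12 + c)
1/R(K(D(5, 3))) = 1/(12 + (-24 + (-2 + 5)/3)/(5 + (-2 + 5)/3)) = 1/(12 + (-24 + (1/3)*3)/(5 + (1/3)*3)) = 1/(12 + (-24 + 1)/(5 + 1)) = 1/(12 - 23/6) = 1/(49/6) = 6/49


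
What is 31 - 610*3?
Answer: -1799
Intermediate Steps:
31 - 610*3 = 31 - 122*15 = 31 - 1830 = -1799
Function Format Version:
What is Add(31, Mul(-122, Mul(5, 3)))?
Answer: -1799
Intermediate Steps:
Add(31, Mul(-122, Mul(5, 3))) = Add(31, Mul(-122, 15)) = Add(31, -1830) = -1799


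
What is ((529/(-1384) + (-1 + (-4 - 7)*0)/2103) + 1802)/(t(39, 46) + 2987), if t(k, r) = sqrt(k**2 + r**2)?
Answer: 2237562055453/3708264449952 - 749100119*sqrt(3637)/3708264449952 ≈ 0.59122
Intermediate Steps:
((529/(-1384) + (-1 + (-4 - 7)*0)/2103) + 1802)/(t(39, 46) + 2987) = ((529/(-1384) + (-1 + (-4 - 7)*0)/2103) + 1802)/(sqrt(39**2 + 46**2) + 2987) = ((529*(-1/1384) + (-1 - 11*0)*(1/2103)) + 1802)/(sqrt(1521 + 2116) + 2987) = ((-529/1384 + (-1 + 0)*(1/2103)) + 1802)/(sqrt(3637) + 2987) = ((-529/1384 - 1*1/2103) + 1802)/(2987 + sqrt(3637)) = ((-529/1384 - 1/2103) + 1802)/(2987 + sqrt(3637)) = (-1113871/2910552 + 1802)/(2987 + sqrt(3637)) = 5243700833/(2910552*(2987 + sqrt(3637)))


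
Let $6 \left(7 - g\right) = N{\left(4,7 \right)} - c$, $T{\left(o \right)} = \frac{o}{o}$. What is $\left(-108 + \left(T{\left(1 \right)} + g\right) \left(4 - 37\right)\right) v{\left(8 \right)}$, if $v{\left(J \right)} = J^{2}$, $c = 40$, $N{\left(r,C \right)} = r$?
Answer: $-36480$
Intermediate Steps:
$T{\left(o \right)} = 1$
$g = 13$ ($g = 7 - \frac{4 - 40}{6} = 7 - -6 = 7 + 6 = 13$)
$\left(-108 + \left(T{\left(1 \right)} + g\right) \left(4 - 37\right)\right) v{\left(8 \right)} = \left(-108 + \left(1 + 13\right) \left(4 - 37\right)\right) 8^{2} = \left(-108 + 14 \left(-33\right)\right) 64 = \left(-108 - 462\right) 64 = \left(-570\right) 64 = -36480$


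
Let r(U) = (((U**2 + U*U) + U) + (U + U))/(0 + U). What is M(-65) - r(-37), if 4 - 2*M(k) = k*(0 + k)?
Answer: -4079/2 ≈ -2039.5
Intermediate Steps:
M(k) = 2 - k**2/2 (M(k) = 2 - k*(0 + k)/2 = 2 - k*k/2 = 2 - k**2/2)
r(U) = (2*U**2 + 3*U)/U (r(U) = (((U**2 + U**2) + U) + 2*U)/U = ((2*U**2 + U) + 2*U)/U = ((U + 2*U**2) + 2*U)/U = (2*U**2 + 3*U)/U)
M(-65) - r(-37) = (2 - 1/2*(-65)**2) - (3 + 2*(-37)) = (2 - 1/2*4225) - (3 - 74) = (2 - 4225/2) - 1*(-71) = -4221/2 + 71 = -4079/2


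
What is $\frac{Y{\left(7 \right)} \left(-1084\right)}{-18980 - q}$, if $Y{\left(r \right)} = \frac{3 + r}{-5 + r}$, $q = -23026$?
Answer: $- \frac{2710}{2023} \approx -1.3396$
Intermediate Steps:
$Y{\left(r \right)} = \frac{3 + r}{-5 + r}$
$\frac{Y{\left(7 \right)} \left(-1084\right)}{-18980 - q} = \frac{\frac{3 + 7}{-5 + 7} \left(-1084\right)}{-18980 - -23026} = \frac{\frac{1}{2} \cdot 10 \left(-1084\right)}{-18980 + 23026} = \frac{\frac{1}{2} \cdot 10 \left(-1084\right)}{4046} = 5 \left(-1084\right) \frac{1}{4046} = \left(-5420\right) \frac{1}{4046} = - \frac{2710}{2023}$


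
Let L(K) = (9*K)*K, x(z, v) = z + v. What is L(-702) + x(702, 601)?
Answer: 4436539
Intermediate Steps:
x(z, v) = v + z
L(K) = 9*K**2
L(-702) + x(702, 601) = 9*(-702)**2 + (601 + 702) = 9*492804 + 1303 = 4435236 + 1303 = 4436539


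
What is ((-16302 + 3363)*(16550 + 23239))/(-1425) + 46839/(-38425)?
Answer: 13882295472/38425 ≈ 3.6128e+5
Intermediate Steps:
((-16302 + 3363)*(16550 + 23239))/(-1425) + 46839/(-38425) = -12939*39789*(-1/1425) + 46839*(-1/38425) = -514829871*(-1/1425) - 46839/38425 = 9032103/25 - 46839/38425 = 13882295472/38425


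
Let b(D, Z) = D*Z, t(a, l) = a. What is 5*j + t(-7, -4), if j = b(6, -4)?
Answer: -127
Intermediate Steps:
j = -24 (j = 6*(-4) = -24)
5*j + t(-7, -4) = 5*(-24) - 7 = -120 - 7 = -127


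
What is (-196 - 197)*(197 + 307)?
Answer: -198072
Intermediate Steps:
(-196 - 197)*(197 + 307) = -393*504 = -198072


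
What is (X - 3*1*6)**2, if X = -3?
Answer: 441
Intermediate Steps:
(X - 3*1*6)**2 = (-3 - 3*1*6)**2 = (-3 - 3*6)**2 = (-3 - 18)**2 = (-21)**2 = 441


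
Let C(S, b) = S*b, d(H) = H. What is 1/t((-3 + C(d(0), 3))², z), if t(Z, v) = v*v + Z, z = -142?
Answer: 1/20173 ≈ 4.9571e-5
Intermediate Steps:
t(Z, v) = Z + v² (t(Z, v) = v² + Z = Z + v²)
1/t((-3 + C(d(0), 3))², z) = 1/((-3 + 0*3)² + (-142)²) = 1/((-3 + 0)² + 20164) = 1/((-3)² + 20164) = 1/(9 + 20164) = 1/20173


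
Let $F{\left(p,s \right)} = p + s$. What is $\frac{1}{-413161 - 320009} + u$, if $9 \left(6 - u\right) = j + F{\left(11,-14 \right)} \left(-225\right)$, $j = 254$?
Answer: $- \frac{213841253}{2199510} \approx -97.222$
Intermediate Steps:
$u = - \frac{875}{9}$ ($u = 6 - \frac{254 + \left(11 - 14\right) \left(-225\right)}{9} = 6 - \frac{254 - -675}{9} = 6 - \frac{254 + 675}{9} = 6 - \frac{929}{9} = - \frac{875}{9} \approx -97.222$)
$\frac{1}{-413161 - 320009} + u = \frac{1}{-413161 - 320009} - \frac{875}{9} = \frac{1}{-733170} - \frac{875}{9} = - \frac{1}{733170} - \frac{875}{9} = - \frac{213841253}{2199510}$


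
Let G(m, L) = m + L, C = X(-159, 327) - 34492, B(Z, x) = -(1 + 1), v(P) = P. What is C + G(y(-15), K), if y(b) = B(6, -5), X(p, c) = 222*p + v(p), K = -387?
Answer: -70338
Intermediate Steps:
X(p, c) = 223*p (X(p, c) = 222*p + p = 223*p)
B(Z, x) = -2 (B(Z, x) = -1*2 = -2)
y(b) = -2
C = -69949 (C = 223*(-159) - 34492 = -35457 - 34492 = -69949)
G(m, L) = L + m
C + G(y(-15), K) = -69949 + (-387 - 2) = -69949 - 389 = -70338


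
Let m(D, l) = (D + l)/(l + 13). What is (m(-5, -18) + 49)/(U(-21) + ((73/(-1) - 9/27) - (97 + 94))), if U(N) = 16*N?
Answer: -804/9005 ≈ -0.089284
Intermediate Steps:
m(D, l) = (D + l)/(13 + l)
(m(-5, -18) + 49)/(U(-21) + ((73/(-1) - 9/27) - (97 + 94))) = ((-5 - 18)/(13 - 18) + 49)/(16*(-21) + ((73/(-1) - 9/27) - (97 + 94))) = (-23/(-5) + 49)/(-336 + ((73*(-1) - 9*1/27) - 1*191)) = (-⅕*(-23) + 49)/(-336 + ((-73 - ⅓) - 191)) = (23/5 + 49)/(-336 + (-220/3 - 191)) = 268/(5*(-336 - 793/3)) = 268/(5*(-1801/3)) = (268/5)*(-3/1801) = -804/9005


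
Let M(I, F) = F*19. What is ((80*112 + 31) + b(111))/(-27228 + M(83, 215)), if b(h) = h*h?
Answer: -21312/23143 ≈ -0.92088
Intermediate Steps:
b(h) = h²
M(I, F) = 19*F
((80*112 + 31) + b(111))/(-27228 + M(83, 215)) = ((80*112 + 31) + 111²)/(-27228 + 19*215) = ((8960 + 31) + 12321)/(-27228 + 4085) = (8991 + 12321)/(-23143) = 21312*(-1/23143) = -21312/23143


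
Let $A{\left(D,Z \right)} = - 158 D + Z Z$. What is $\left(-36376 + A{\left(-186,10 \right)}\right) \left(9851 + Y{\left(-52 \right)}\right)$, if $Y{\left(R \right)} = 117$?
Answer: $-68659584$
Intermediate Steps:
$A{\left(D,Z \right)} = Z^{2} - 158 D$ ($A{\left(D,Z \right)} = - 158 D + Z^{2} = Z^{2} - 158 D$)
$\left(-36376 + A{\left(-186,10 \right)}\right) \left(9851 + Y{\left(-52 \right)}\right) = \left(-36376 + \left(10^{2} - -29388\right)\right) \left(9851 + 117\right) = \left(-36376 + \left(100 + 29388\right)\right) 9968 = \left(-36376 + 29488\right) 9968 = \left(-6888\right) 9968 = -68659584$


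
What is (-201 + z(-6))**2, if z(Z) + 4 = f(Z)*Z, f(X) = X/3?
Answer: 37249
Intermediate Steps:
f(X) = X/3 (f(X) = X*(1/3) = X/3)
z(Z) = -4 + Z**2/3 (z(Z) = -4 + (Z/3)*Z = -4 + Z**2/3)
(-201 + z(-6))**2 = (-201 + (-4 + (1/3)*(-6)**2))**2 = (-201 + (-4 + (1/3)*36))**2 = (-201 + (-4 + 12))**2 = (-201 + 8)**2 = (-193)**2 = 37249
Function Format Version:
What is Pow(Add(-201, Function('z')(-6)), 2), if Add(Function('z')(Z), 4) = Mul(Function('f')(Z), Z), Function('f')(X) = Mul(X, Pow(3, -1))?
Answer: 37249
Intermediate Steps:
Function('f')(X) = Mul(Rational(1, 3), X) (Function('f')(X) = Mul(X, Rational(1, 3)) = Mul(Rational(1, 3), X))
Function('z')(Z) = Add(-4, Mul(Rational(1, 3), Pow(Z, 2))) (Function('z')(Z) = Add(-4, Mul(Mul(Rational(1, 3), Z), Z)) = Add(-4, Mul(Rational(1, 3), Pow(Z, 2))))
Pow(Add(-201, Function('z')(-6)), 2) = Pow(Add(-201, Add(-4, Mul(Rational(1, 3), Pow(-6, 2)))), 2) = Pow(Add(-201, Add(-4, Mul(Rational(1, 3), 36))), 2) = Pow(Add(-201, Add(-4, 12)), 2) = Pow(Add(-201, 8), 2) = Pow(-193, 2) = 37249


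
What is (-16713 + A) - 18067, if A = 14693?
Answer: -20087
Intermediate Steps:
(-16713 + A) - 18067 = (-16713 + 14693) - 18067 = -2020 - 18067 = -20087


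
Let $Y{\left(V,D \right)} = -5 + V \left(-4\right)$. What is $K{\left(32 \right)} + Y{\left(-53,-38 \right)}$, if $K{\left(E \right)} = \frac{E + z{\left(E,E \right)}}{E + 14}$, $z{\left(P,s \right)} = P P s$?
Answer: $\frac{21161}{23} \approx 920.04$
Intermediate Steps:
$z{\left(P,s \right)} = s P^{2}$ ($z{\left(P,s \right)} = P^{2} s = s P^{2}$)
$Y{\left(V,D \right)} = -5 - 4 V$
$K{\left(E \right)} = \frac{E + E^{3}}{14 + E}$ ($K{\left(E \right)} = \frac{E + E E^{2}}{E + 14} = \frac{E + E^{3}}{14 + E}$)
$K{\left(32 \right)} + Y{\left(-53,-38 \right)} = \frac{32 + 32^{3}}{14 + 32} - -207 = \frac{32 + 32768}{46} + \left(-5 + 212\right) = \frac{1}{46} \cdot 32800 + 207 = \frac{16400}{23} + 207 = \frac{21161}{23}$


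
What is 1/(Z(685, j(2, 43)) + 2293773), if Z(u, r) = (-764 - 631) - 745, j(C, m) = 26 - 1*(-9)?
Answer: 1/2291633 ≈ 4.3637e-7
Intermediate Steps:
j(C, m) = 35 (j(C, m) = 26 + 9 = 35)
Z(u, r) = -2140 (Z(u, r) = -1395 - 745 = -2140)
1/(Z(685, j(2, 43)) + 2293773) = 1/(-2140 + 2293773) = 1/2291633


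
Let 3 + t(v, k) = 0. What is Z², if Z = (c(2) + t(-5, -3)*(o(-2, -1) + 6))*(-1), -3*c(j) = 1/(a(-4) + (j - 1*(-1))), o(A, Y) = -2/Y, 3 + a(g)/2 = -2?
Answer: 253009/441 ≈ 573.72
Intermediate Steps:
a(g) = -10 (a(g) = -6 + 2*(-2) = -6 - 4 = -10)
t(v, k) = -3 (t(v, k) = -3 + 0 = -3)
c(j) = -1/(3*(-9 + j)) (c(j) = -1/(3*(-10 + (j - 1*(-1)))) = -1/(3*(-10 + (j + 1))) = -1/(3*(-10 + (1 + j))) = -1/(3*(-9 + j)))
Z = 503/21 (Z = (-1/(-27 + 3*2) - 3*(-2/(-1) + 6))*(-1) = (-1/(-27 + 6) - 3*(-2*(-1) + 6))*(-1) = (-1/(-21) - 3*(2 + 6))*(-1) = (-1*(-1/21) - 3*8)*(-1) = (1/21 - 24)*(-1) = -503/21*(-1) = 503/21 ≈ 23.952)
Z² = (503/21)² = 253009/441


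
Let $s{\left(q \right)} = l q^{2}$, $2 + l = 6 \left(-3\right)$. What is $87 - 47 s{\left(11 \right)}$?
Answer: $113827$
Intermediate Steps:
$l = -20$ ($l = -2 + 6 \left(-3\right) = -2 - 18 = -20$)
$s{\left(q \right)} = - 20 q^{2}$
$87 - 47 s{\left(11 \right)} = 87 - 47 \left(- 20 \cdot 11^{2}\right) = 87 - 47 \left(\left(-20\right) 121\right) = 87 - -113740 = 87 + 113740 = 113827$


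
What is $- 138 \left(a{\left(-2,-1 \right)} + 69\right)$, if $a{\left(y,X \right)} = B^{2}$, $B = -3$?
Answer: $-10764$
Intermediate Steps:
$a{\left(y,X \right)} = 9$ ($a{\left(y,X \right)} = \left(-3\right)^{2} = 9$)
$- 138 \left(a{\left(-2,-1 \right)} + 69\right) = - 138 \left(9 + 69\right) = \left(-138\right) 78 = -10764$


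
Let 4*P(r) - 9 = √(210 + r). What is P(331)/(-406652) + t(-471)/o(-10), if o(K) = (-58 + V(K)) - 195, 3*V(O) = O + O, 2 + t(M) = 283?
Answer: -1371237555/1267127632 - √541/1626608 ≈ -1.0822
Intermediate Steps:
t(M) = 281 (t(M) = -2 + 283 = 281)
V(O) = 2*O/3 (V(O) = (O + O)/3 = (2*O)/3 = 2*O/3)
o(K) = -253 + 2*K/3 (o(K) = (-58 + 2*K/3) - 195 = -253 + 2*K/3)
P(r) = 9/4 + √(210 + r)/4
P(331)/(-406652) + t(-471)/o(-10) = (9/4 + √(210 + 331)/4)/(-406652) + 281/(-253 + (⅔)*(-10)) = (9/4 + √541/4)*(-1/406652) + 281/(-253 - 20/3) = (-9/1626608 - √541/1626608) + 281/(-779/3) = (-9/1626608 - √541/1626608) + 281*(-3/779) = (-9/1626608 - √541/1626608) - 843/779 = -1371237555/1267127632 - √541/1626608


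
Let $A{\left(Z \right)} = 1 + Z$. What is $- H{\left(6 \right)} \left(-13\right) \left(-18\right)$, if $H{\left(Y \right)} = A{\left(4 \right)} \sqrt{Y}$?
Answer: $- 1170 \sqrt{6} \approx -2865.9$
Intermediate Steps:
$H{\left(Y \right)} = 5 \sqrt{Y}$ ($H{\left(Y \right)} = \left(1 + 4\right) \sqrt{Y} = 5 \sqrt{Y}$)
$- H{\left(6 \right)} \left(-13\right) \left(-18\right) = - 5 \sqrt{6} \left(-13\right) \left(-18\right) = 65 \sqrt{6} \left(-18\right) = - 1170 \sqrt{6}$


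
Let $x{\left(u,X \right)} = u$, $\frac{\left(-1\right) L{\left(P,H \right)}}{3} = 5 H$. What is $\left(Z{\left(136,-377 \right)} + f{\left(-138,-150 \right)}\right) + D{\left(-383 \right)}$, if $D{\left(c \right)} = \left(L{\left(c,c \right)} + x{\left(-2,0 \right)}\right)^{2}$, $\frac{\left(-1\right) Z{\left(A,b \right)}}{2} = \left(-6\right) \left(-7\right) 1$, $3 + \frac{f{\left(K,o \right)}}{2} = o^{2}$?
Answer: $33026959$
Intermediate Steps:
$f{\left(K,o \right)} = -6 + 2 o^{2}$
$L{\left(P,H \right)} = - 15 H$ ($L{\left(P,H \right)} = - 3 \cdot 5 H = - 15 H$)
$Z{\left(A,b \right)} = -84$ ($Z{\left(A,b \right)} = - 2 \left(-6\right) \left(-7\right) 1 = - 2 \cdot 42 \cdot 1 = \left(-2\right) 42 = -84$)
$D{\left(c \right)} = \left(-2 - 15 c\right)^{2}$ ($D{\left(c \right)} = \left(- 15 c - 2\right)^{2} = \left(-2 - 15 c\right)^{2}$)
$\left(Z{\left(136,-377 \right)} + f{\left(-138,-150 \right)}\right) + D{\left(-383 \right)} = \left(-84 - \left(6 - 2 \left(-150\right)^{2}\right)\right) + \left(2 + 15 \left(-383\right)\right)^{2} = \left(-84 + \left(-6 + 2 \cdot 22500\right)\right) + \left(2 - 5745\right)^{2} = \left(-84 + \left(-6 + 45000\right)\right) + \left(-5743\right)^{2} = \left(-84 + 44994\right) + 32982049 = 44910 + 32982049 = 33026959$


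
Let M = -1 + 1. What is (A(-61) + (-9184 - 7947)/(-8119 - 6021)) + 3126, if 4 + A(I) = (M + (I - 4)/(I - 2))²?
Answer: 25048508137/8017380 ≈ 3124.3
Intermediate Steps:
M = 0
A(I) = -4 + (-4 + I)²/(-2 + I)² (A(I) = -4 + (0 + (I - 4)/(I - 2))² = -4 + (0 + (-4 + I)/(-2 + I))² = -4 + ((-4 + I)/(-2 + I))² = -4 + (-4 + I)²/(-2 + I)²)
(A(-61) + (-9184 - 7947)/(-8119 - 6021)) + 3126 = (-61*(8 - 3*(-61))/(4 + (-61)² - 4*(-61)) + (-9184 - 7947)/(-8119 - 6021)) + 3126 = (-61*(8 + 183)/(4 + 3721 + 244) - 17131/(-14140)) + 3126 = (-61*191/3969 - 17131*(-1/14140)) + 3126 = (-61*1/3969*191 + 17131/14140) + 3126 = (-11651/3969 + 17131/14140) + 3126 = -13821743/8017380 + 3126 = 25048508137/8017380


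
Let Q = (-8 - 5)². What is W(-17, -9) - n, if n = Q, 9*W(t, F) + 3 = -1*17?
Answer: -1541/9 ≈ -171.22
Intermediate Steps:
W(t, F) = -20/9 (W(t, F) = -⅓ + (-1*17)/9 = -⅓ + (⅑)*(-17) = -⅓ - 17/9 = -20/9)
Q = 169 (Q = (-13)² = 169)
n = 169
W(-17, -9) - n = -20/9 - 1*169 = -20/9 - 169 = -1541/9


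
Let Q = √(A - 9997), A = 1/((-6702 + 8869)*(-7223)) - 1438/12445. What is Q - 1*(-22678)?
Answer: 22678 + 2*I*√94832581888177245769558165/194792139245 ≈ 22678.0 + 99.986*I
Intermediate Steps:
A = -22507935003/194792139245 (A = -1/7223/2167 - 1438*1/12445 = (1/2167)*(-1/7223) - 1438/12445 = -1/15652241 - 1438/12445 = -22507935003/194792139245 ≈ -0.11555)
Q = 2*I*√94832581888177245769558165/194792139245 (Q = √(-22507935003/194792139245 - 9997) = √(-1947359523967268/194792139245) = 2*I*√94832581888177245769558165/194792139245 ≈ 99.986*I)
Q - 1*(-22678) = 2*I*√94832581888177245769558165/194792139245 - 1*(-22678) = 2*I*√94832581888177245769558165/194792139245 + 22678 = 22678 + 2*I*√94832581888177245769558165/194792139245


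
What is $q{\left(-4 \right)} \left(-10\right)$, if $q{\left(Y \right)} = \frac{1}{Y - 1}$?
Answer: $2$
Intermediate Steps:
$q{\left(Y \right)} = \frac{1}{-1 + Y}$
$q{\left(-4 \right)} \left(-10\right) = \frac{1}{-1 - 4} \left(-10\right) = \frac{1}{-5} \left(-10\right) = \left(- \frac{1}{5}\right) \left(-10\right) = 2$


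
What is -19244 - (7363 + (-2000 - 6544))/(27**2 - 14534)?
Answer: -265664601/13805 ≈ -19244.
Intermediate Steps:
-19244 - (7363 + (-2000 - 6544))/(27**2 - 14534) = -19244 - (7363 - 8544)/(729 - 14534) = -19244 - (-1181)/(-13805) = -19244 - (-1181)*(-1)/13805 = -19244 - 1*1181/13805 = -19244 - 1181/13805 = -265664601/13805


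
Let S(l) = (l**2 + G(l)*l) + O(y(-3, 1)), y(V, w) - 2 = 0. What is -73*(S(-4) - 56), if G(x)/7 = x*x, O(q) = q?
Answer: 35478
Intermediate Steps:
y(V, w) = 2 (y(V, w) = 2 + 0 = 2)
G(x) = 7*x**2 (G(x) = 7*(x*x) = 7*x**2)
S(l) = 2 + l**2 + 7*l**3 (S(l) = (l**2 + (7*l**2)*l) + 2 = (l**2 + 7*l**3) + 2 = 2 + l**2 + 7*l**3)
-73*(S(-4) - 56) = -73*((2 + (-4)**2 + 7*(-4)**3) - 56) = -73*((2 + 16 + 7*(-64)) - 56) = -73*((2 + 16 - 448) - 56) = -73*(-430 - 56) = -73*(-486) = 35478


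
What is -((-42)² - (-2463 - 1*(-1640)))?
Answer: -2587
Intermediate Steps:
-((-42)² - (-2463 - 1*(-1640))) = -(1764 - (-2463 + 1640)) = -(1764 - 1*(-823)) = -(1764 + 823) = -1*2587 = -2587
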